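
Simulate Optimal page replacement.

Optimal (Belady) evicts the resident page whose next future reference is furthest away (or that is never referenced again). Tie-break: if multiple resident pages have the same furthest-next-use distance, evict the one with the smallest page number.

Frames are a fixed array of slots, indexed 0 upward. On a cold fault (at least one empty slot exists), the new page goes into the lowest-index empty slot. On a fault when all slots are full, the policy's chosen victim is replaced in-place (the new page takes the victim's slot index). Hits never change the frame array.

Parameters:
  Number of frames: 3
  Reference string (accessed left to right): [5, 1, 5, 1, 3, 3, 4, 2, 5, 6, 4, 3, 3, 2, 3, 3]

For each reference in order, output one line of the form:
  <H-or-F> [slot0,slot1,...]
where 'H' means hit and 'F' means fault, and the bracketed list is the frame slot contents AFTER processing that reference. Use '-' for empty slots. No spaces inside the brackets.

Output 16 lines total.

F [5,-,-]
F [5,1,-]
H [5,1,-]
H [5,1,-]
F [5,1,3]
H [5,1,3]
F [5,4,3]
F [5,4,2]
H [5,4,2]
F [6,4,2]
H [6,4,2]
F [6,3,2]
H [6,3,2]
H [6,3,2]
H [6,3,2]
H [6,3,2]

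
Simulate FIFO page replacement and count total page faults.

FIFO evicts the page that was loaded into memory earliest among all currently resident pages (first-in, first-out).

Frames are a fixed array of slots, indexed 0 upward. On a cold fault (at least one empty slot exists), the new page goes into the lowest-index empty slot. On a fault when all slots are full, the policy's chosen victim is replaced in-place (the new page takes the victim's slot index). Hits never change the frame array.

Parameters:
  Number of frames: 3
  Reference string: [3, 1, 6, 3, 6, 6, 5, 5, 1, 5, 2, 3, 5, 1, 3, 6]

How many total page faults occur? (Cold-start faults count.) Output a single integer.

Answer: 8

Derivation:
Step 0: ref 3 → FAULT, frames=[3,-,-]
Step 1: ref 1 → FAULT, frames=[3,1,-]
Step 2: ref 6 → FAULT, frames=[3,1,6]
Step 3: ref 3 → HIT, frames=[3,1,6]
Step 4: ref 6 → HIT, frames=[3,1,6]
Step 5: ref 6 → HIT, frames=[3,1,6]
Step 6: ref 5 → FAULT (evict 3), frames=[5,1,6]
Step 7: ref 5 → HIT, frames=[5,1,6]
Step 8: ref 1 → HIT, frames=[5,1,6]
Step 9: ref 5 → HIT, frames=[5,1,6]
Step 10: ref 2 → FAULT (evict 1), frames=[5,2,6]
Step 11: ref 3 → FAULT (evict 6), frames=[5,2,3]
Step 12: ref 5 → HIT, frames=[5,2,3]
Step 13: ref 1 → FAULT (evict 5), frames=[1,2,3]
Step 14: ref 3 → HIT, frames=[1,2,3]
Step 15: ref 6 → FAULT (evict 2), frames=[1,6,3]
Total faults: 8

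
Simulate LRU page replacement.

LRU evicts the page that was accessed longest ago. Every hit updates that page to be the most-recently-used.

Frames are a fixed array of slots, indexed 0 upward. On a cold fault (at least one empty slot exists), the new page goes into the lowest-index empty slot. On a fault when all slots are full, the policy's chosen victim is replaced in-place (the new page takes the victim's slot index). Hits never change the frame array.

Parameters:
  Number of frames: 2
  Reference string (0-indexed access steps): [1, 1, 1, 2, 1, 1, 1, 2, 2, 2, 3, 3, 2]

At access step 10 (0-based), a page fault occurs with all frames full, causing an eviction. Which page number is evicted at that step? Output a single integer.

Answer: 1

Derivation:
Step 0: ref 1 -> FAULT, frames=[1,-]
Step 1: ref 1 -> HIT, frames=[1,-]
Step 2: ref 1 -> HIT, frames=[1,-]
Step 3: ref 2 -> FAULT, frames=[1,2]
Step 4: ref 1 -> HIT, frames=[1,2]
Step 5: ref 1 -> HIT, frames=[1,2]
Step 6: ref 1 -> HIT, frames=[1,2]
Step 7: ref 2 -> HIT, frames=[1,2]
Step 8: ref 2 -> HIT, frames=[1,2]
Step 9: ref 2 -> HIT, frames=[1,2]
Step 10: ref 3 -> FAULT, evict 1, frames=[3,2]
At step 10: evicted page 1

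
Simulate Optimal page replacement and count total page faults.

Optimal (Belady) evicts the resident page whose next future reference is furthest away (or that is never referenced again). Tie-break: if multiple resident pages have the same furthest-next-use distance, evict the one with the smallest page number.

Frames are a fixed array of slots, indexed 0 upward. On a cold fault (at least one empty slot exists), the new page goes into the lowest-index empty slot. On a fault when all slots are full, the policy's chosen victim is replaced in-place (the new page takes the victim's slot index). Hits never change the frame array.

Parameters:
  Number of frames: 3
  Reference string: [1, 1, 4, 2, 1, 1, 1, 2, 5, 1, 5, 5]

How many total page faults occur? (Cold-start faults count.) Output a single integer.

Step 0: ref 1 → FAULT, frames=[1,-,-]
Step 1: ref 1 → HIT, frames=[1,-,-]
Step 2: ref 4 → FAULT, frames=[1,4,-]
Step 3: ref 2 → FAULT, frames=[1,4,2]
Step 4: ref 1 → HIT, frames=[1,4,2]
Step 5: ref 1 → HIT, frames=[1,4,2]
Step 6: ref 1 → HIT, frames=[1,4,2]
Step 7: ref 2 → HIT, frames=[1,4,2]
Step 8: ref 5 → FAULT (evict 2), frames=[1,4,5]
Step 9: ref 1 → HIT, frames=[1,4,5]
Step 10: ref 5 → HIT, frames=[1,4,5]
Step 11: ref 5 → HIT, frames=[1,4,5]
Total faults: 4

Answer: 4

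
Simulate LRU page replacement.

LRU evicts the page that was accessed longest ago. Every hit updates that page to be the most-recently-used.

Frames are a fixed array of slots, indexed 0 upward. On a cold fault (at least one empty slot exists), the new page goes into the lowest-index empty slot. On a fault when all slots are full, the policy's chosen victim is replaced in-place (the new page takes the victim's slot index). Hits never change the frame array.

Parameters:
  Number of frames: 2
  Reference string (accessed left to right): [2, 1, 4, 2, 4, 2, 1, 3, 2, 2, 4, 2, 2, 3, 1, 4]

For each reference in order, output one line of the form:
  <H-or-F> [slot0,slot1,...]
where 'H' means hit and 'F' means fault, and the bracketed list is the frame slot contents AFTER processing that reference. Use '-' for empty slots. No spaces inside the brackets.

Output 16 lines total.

F [2,-]
F [2,1]
F [4,1]
F [4,2]
H [4,2]
H [4,2]
F [1,2]
F [1,3]
F [2,3]
H [2,3]
F [2,4]
H [2,4]
H [2,4]
F [2,3]
F [1,3]
F [1,4]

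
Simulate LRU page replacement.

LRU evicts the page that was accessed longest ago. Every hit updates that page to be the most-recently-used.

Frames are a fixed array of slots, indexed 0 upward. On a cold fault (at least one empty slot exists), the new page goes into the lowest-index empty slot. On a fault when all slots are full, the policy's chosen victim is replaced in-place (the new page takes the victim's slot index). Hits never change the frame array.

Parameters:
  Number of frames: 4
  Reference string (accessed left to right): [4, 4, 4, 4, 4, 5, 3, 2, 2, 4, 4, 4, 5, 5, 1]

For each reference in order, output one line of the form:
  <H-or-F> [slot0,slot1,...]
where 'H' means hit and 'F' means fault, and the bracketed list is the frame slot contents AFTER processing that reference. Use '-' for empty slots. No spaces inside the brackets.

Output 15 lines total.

F [4,-,-,-]
H [4,-,-,-]
H [4,-,-,-]
H [4,-,-,-]
H [4,-,-,-]
F [4,5,-,-]
F [4,5,3,-]
F [4,5,3,2]
H [4,5,3,2]
H [4,5,3,2]
H [4,5,3,2]
H [4,5,3,2]
H [4,5,3,2]
H [4,5,3,2]
F [4,5,1,2]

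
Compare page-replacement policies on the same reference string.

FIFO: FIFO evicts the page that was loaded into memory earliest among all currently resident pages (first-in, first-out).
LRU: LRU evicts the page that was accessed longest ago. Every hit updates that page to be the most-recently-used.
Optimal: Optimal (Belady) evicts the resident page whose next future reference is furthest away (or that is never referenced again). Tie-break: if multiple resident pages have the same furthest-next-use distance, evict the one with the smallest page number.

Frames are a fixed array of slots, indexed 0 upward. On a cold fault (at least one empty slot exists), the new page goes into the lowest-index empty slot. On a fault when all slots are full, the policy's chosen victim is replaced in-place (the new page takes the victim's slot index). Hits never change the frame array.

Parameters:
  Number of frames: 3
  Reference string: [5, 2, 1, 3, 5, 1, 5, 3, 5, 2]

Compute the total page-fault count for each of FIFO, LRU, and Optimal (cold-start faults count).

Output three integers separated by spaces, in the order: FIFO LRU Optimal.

--- FIFO ---
  step 0: ref 5 -> FAULT, frames=[5,-,-] (faults so far: 1)
  step 1: ref 2 -> FAULT, frames=[5,2,-] (faults so far: 2)
  step 2: ref 1 -> FAULT, frames=[5,2,1] (faults so far: 3)
  step 3: ref 3 -> FAULT, evict 5, frames=[3,2,1] (faults so far: 4)
  step 4: ref 5 -> FAULT, evict 2, frames=[3,5,1] (faults so far: 5)
  step 5: ref 1 -> HIT, frames=[3,5,1] (faults so far: 5)
  step 6: ref 5 -> HIT, frames=[3,5,1] (faults so far: 5)
  step 7: ref 3 -> HIT, frames=[3,5,1] (faults so far: 5)
  step 8: ref 5 -> HIT, frames=[3,5,1] (faults so far: 5)
  step 9: ref 2 -> FAULT, evict 1, frames=[3,5,2] (faults so far: 6)
  FIFO total faults: 6
--- LRU ---
  step 0: ref 5 -> FAULT, frames=[5,-,-] (faults so far: 1)
  step 1: ref 2 -> FAULT, frames=[5,2,-] (faults so far: 2)
  step 2: ref 1 -> FAULT, frames=[5,2,1] (faults so far: 3)
  step 3: ref 3 -> FAULT, evict 5, frames=[3,2,1] (faults so far: 4)
  step 4: ref 5 -> FAULT, evict 2, frames=[3,5,1] (faults so far: 5)
  step 5: ref 1 -> HIT, frames=[3,5,1] (faults so far: 5)
  step 6: ref 5 -> HIT, frames=[3,5,1] (faults so far: 5)
  step 7: ref 3 -> HIT, frames=[3,5,1] (faults so far: 5)
  step 8: ref 5 -> HIT, frames=[3,5,1] (faults so far: 5)
  step 9: ref 2 -> FAULT, evict 1, frames=[3,5,2] (faults so far: 6)
  LRU total faults: 6
--- Optimal ---
  step 0: ref 5 -> FAULT, frames=[5,-,-] (faults so far: 1)
  step 1: ref 2 -> FAULT, frames=[5,2,-] (faults so far: 2)
  step 2: ref 1 -> FAULT, frames=[5,2,1] (faults so far: 3)
  step 3: ref 3 -> FAULT, evict 2, frames=[5,3,1] (faults so far: 4)
  step 4: ref 5 -> HIT, frames=[5,3,1] (faults so far: 4)
  step 5: ref 1 -> HIT, frames=[5,3,1] (faults so far: 4)
  step 6: ref 5 -> HIT, frames=[5,3,1] (faults so far: 4)
  step 7: ref 3 -> HIT, frames=[5,3,1] (faults so far: 4)
  step 8: ref 5 -> HIT, frames=[5,3,1] (faults so far: 4)
  step 9: ref 2 -> FAULT, evict 1, frames=[5,3,2] (faults so far: 5)
  Optimal total faults: 5

Answer: 6 6 5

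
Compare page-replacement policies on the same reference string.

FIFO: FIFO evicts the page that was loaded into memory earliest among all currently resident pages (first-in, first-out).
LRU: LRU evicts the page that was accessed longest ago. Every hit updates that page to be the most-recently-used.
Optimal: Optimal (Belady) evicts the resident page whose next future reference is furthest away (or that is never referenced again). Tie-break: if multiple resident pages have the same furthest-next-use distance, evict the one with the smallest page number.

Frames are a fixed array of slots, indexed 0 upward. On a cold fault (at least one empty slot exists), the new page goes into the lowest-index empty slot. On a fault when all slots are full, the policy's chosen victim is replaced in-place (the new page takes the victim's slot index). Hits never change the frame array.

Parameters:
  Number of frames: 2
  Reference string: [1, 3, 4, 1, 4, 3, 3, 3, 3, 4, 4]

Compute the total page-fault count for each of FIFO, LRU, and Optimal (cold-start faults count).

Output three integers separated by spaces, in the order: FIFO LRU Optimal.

Answer: 6 5 4

Derivation:
--- FIFO ---
  step 0: ref 1 -> FAULT, frames=[1,-] (faults so far: 1)
  step 1: ref 3 -> FAULT, frames=[1,3] (faults so far: 2)
  step 2: ref 4 -> FAULT, evict 1, frames=[4,3] (faults so far: 3)
  step 3: ref 1 -> FAULT, evict 3, frames=[4,1] (faults so far: 4)
  step 4: ref 4 -> HIT, frames=[4,1] (faults so far: 4)
  step 5: ref 3 -> FAULT, evict 4, frames=[3,1] (faults so far: 5)
  step 6: ref 3 -> HIT, frames=[3,1] (faults so far: 5)
  step 7: ref 3 -> HIT, frames=[3,1] (faults so far: 5)
  step 8: ref 3 -> HIT, frames=[3,1] (faults so far: 5)
  step 9: ref 4 -> FAULT, evict 1, frames=[3,4] (faults so far: 6)
  step 10: ref 4 -> HIT, frames=[3,4] (faults so far: 6)
  FIFO total faults: 6
--- LRU ---
  step 0: ref 1 -> FAULT, frames=[1,-] (faults so far: 1)
  step 1: ref 3 -> FAULT, frames=[1,3] (faults so far: 2)
  step 2: ref 4 -> FAULT, evict 1, frames=[4,3] (faults so far: 3)
  step 3: ref 1 -> FAULT, evict 3, frames=[4,1] (faults so far: 4)
  step 4: ref 4 -> HIT, frames=[4,1] (faults so far: 4)
  step 5: ref 3 -> FAULT, evict 1, frames=[4,3] (faults so far: 5)
  step 6: ref 3 -> HIT, frames=[4,3] (faults so far: 5)
  step 7: ref 3 -> HIT, frames=[4,3] (faults so far: 5)
  step 8: ref 3 -> HIT, frames=[4,3] (faults so far: 5)
  step 9: ref 4 -> HIT, frames=[4,3] (faults so far: 5)
  step 10: ref 4 -> HIT, frames=[4,3] (faults so far: 5)
  LRU total faults: 5
--- Optimal ---
  step 0: ref 1 -> FAULT, frames=[1,-] (faults so far: 1)
  step 1: ref 3 -> FAULT, frames=[1,3] (faults so far: 2)
  step 2: ref 4 -> FAULT, evict 3, frames=[1,4] (faults so far: 3)
  step 3: ref 1 -> HIT, frames=[1,4] (faults so far: 3)
  step 4: ref 4 -> HIT, frames=[1,4] (faults so far: 3)
  step 5: ref 3 -> FAULT, evict 1, frames=[3,4] (faults so far: 4)
  step 6: ref 3 -> HIT, frames=[3,4] (faults so far: 4)
  step 7: ref 3 -> HIT, frames=[3,4] (faults so far: 4)
  step 8: ref 3 -> HIT, frames=[3,4] (faults so far: 4)
  step 9: ref 4 -> HIT, frames=[3,4] (faults so far: 4)
  step 10: ref 4 -> HIT, frames=[3,4] (faults so far: 4)
  Optimal total faults: 4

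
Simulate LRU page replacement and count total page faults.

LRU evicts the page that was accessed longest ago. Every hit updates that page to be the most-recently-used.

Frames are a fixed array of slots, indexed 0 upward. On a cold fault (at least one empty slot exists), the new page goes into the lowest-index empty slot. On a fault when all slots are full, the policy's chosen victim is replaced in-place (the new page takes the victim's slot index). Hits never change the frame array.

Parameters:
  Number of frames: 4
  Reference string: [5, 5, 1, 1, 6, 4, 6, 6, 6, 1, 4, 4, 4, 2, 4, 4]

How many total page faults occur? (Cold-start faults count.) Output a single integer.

Answer: 5

Derivation:
Step 0: ref 5 → FAULT, frames=[5,-,-,-]
Step 1: ref 5 → HIT, frames=[5,-,-,-]
Step 2: ref 1 → FAULT, frames=[5,1,-,-]
Step 3: ref 1 → HIT, frames=[5,1,-,-]
Step 4: ref 6 → FAULT, frames=[5,1,6,-]
Step 5: ref 4 → FAULT, frames=[5,1,6,4]
Step 6: ref 6 → HIT, frames=[5,1,6,4]
Step 7: ref 6 → HIT, frames=[5,1,6,4]
Step 8: ref 6 → HIT, frames=[5,1,6,4]
Step 9: ref 1 → HIT, frames=[5,1,6,4]
Step 10: ref 4 → HIT, frames=[5,1,6,4]
Step 11: ref 4 → HIT, frames=[5,1,6,4]
Step 12: ref 4 → HIT, frames=[5,1,6,4]
Step 13: ref 2 → FAULT (evict 5), frames=[2,1,6,4]
Step 14: ref 4 → HIT, frames=[2,1,6,4]
Step 15: ref 4 → HIT, frames=[2,1,6,4]
Total faults: 5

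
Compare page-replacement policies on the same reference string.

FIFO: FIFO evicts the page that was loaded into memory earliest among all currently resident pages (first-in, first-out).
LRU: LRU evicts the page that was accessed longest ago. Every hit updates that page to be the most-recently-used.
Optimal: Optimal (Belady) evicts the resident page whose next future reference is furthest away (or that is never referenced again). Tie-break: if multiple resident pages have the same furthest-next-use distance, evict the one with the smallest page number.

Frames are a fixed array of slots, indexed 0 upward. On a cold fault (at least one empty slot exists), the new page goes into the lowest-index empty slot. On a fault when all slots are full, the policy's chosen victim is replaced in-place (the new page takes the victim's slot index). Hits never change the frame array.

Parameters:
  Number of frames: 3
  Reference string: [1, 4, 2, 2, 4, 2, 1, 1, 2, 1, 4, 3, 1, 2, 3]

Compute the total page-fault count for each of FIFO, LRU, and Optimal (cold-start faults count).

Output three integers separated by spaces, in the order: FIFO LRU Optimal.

Answer: 5 5 4

Derivation:
--- FIFO ---
  step 0: ref 1 -> FAULT, frames=[1,-,-] (faults so far: 1)
  step 1: ref 4 -> FAULT, frames=[1,4,-] (faults so far: 2)
  step 2: ref 2 -> FAULT, frames=[1,4,2] (faults so far: 3)
  step 3: ref 2 -> HIT, frames=[1,4,2] (faults so far: 3)
  step 4: ref 4 -> HIT, frames=[1,4,2] (faults so far: 3)
  step 5: ref 2 -> HIT, frames=[1,4,2] (faults so far: 3)
  step 6: ref 1 -> HIT, frames=[1,4,2] (faults so far: 3)
  step 7: ref 1 -> HIT, frames=[1,4,2] (faults so far: 3)
  step 8: ref 2 -> HIT, frames=[1,4,2] (faults so far: 3)
  step 9: ref 1 -> HIT, frames=[1,4,2] (faults so far: 3)
  step 10: ref 4 -> HIT, frames=[1,4,2] (faults so far: 3)
  step 11: ref 3 -> FAULT, evict 1, frames=[3,4,2] (faults so far: 4)
  step 12: ref 1 -> FAULT, evict 4, frames=[3,1,2] (faults so far: 5)
  step 13: ref 2 -> HIT, frames=[3,1,2] (faults so far: 5)
  step 14: ref 3 -> HIT, frames=[3,1,2] (faults so far: 5)
  FIFO total faults: 5
--- LRU ---
  step 0: ref 1 -> FAULT, frames=[1,-,-] (faults so far: 1)
  step 1: ref 4 -> FAULT, frames=[1,4,-] (faults so far: 2)
  step 2: ref 2 -> FAULT, frames=[1,4,2] (faults so far: 3)
  step 3: ref 2 -> HIT, frames=[1,4,2] (faults so far: 3)
  step 4: ref 4 -> HIT, frames=[1,4,2] (faults so far: 3)
  step 5: ref 2 -> HIT, frames=[1,4,2] (faults so far: 3)
  step 6: ref 1 -> HIT, frames=[1,4,2] (faults so far: 3)
  step 7: ref 1 -> HIT, frames=[1,4,2] (faults so far: 3)
  step 8: ref 2 -> HIT, frames=[1,4,2] (faults so far: 3)
  step 9: ref 1 -> HIT, frames=[1,4,2] (faults so far: 3)
  step 10: ref 4 -> HIT, frames=[1,4,2] (faults so far: 3)
  step 11: ref 3 -> FAULT, evict 2, frames=[1,4,3] (faults so far: 4)
  step 12: ref 1 -> HIT, frames=[1,4,3] (faults so far: 4)
  step 13: ref 2 -> FAULT, evict 4, frames=[1,2,3] (faults so far: 5)
  step 14: ref 3 -> HIT, frames=[1,2,3] (faults so far: 5)
  LRU total faults: 5
--- Optimal ---
  step 0: ref 1 -> FAULT, frames=[1,-,-] (faults so far: 1)
  step 1: ref 4 -> FAULT, frames=[1,4,-] (faults so far: 2)
  step 2: ref 2 -> FAULT, frames=[1,4,2] (faults so far: 3)
  step 3: ref 2 -> HIT, frames=[1,4,2] (faults so far: 3)
  step 4: ref 4 -> HIT, frames=[1,4,2] (faults so far: 3)
  step 5: ref 2 -> HIT, frames=[1,4,2] (faults so far: 3)
  step 6: ref 1 -> HIT, frames=[1,4,2] (faults so far: 3)
  step 7: ref 1 -> HIT, frames=[1,4,2] (faults so far: 3)
  step 8: ref 2 -> HIT, frames=[1,4,2] (faults so far: 3)
  step 9: ref 1 -> HIT, frames=[1,4,2] (faults so far: 3)
  step 10: ref 4 -> HIT, frames=[1,4,2] (faults so far: 3)
  step 11: ref 3 -> FAULT, evict 4, frames=[1,3,2] (faults so far: 4)
  step 12: ref 1 -> HIT, frames=[1,3,2] (faults so far: 4)
  step 13: ref 2 -> HIT, frames=[1,3,2] (faults so far: 4)
  step 14: ref 3 -> HIT, frames=[1,3,2] (faults so far: 4)
  Optimal total faults: 4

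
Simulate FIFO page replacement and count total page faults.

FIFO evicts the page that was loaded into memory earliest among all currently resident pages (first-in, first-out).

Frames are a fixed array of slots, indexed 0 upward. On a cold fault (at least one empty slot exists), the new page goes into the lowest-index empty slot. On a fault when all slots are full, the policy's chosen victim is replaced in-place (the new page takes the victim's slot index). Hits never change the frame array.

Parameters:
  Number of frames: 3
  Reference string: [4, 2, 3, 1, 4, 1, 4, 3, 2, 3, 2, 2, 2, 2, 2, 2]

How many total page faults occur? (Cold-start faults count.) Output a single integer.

Answer: 7

Derivation:
Step 0: ref 4 → FAULT, frames=[4,-,-]
Step 1: ref 2 → FAULT, frames=[4,2,-]
Step 2: ref 3 → FAULT, frames=[4,2,3]
Step 3: ref 1 → FAULT (evict 4), frames=[1,2,3]
Step 4: ref 4 → FAULT (evict 2), frames=[1,4,3]
Step 5: ref 1 → HIT, frames=[1,4,3]
Step 6: ref 4 → HIT, frames=[1,4,3]
Step 7: ref 3 → HIT, frames=[1,4,3]
Step 8: ref 2 → FAULT (evict 3), frames=[1,4,2]
Step 9: ref 3 → FAULT (evict 1), frames=[3,4,2]
Step 10: ref 2 → HIT, frames=[3,4,2]
Step 11: ref 2 → HIT, frames=[3,4,2]
Step 12: ref 2 → HIT, frames=[3,4,2]
Step 13: ref 2 → HIT, frames=[3,4,2]
Step 14: ref 2 → HIT, frames=[3,4,2]
Step 15: ref 2 → HIT, frames=[3,4,2]
Total faults: 7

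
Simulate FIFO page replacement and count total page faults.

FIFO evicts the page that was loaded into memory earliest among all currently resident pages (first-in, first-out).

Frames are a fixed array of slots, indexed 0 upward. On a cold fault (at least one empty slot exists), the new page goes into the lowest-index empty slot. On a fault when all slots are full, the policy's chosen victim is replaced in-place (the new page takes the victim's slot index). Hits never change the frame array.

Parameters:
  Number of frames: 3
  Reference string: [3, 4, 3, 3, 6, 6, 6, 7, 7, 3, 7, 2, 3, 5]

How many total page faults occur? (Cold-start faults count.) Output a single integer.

Answer: 7

Derivation:
Step 0: ref 3 → FAULT, frames=[3,-,-]
Step 1: ref 4 → FAULT, frames=[3,4,-]
Step 2: ref 3 → HIT, frames=[3,4,-]
Step 3: ref 3 → HIT, frames=[3,4,-]
Step 4: ref 6 → FAULT, frames=[3,4,6]
Step 5: ref 6 → HIT, frames=[3,4,6]
Step 6: ref 6 → HIT, frames=[3,4,6]
Step 7: ref 7 → FAULT (evict 3), frames=[7,4,6]
Step 8: ref 7 → HIT, frames=[7,4,6]
Step 9: ref 3 → FAULT (evict 4), frames=[7,3,6]
Step 10: ref 7 → HIT, frames=[7,3,6]
Step 11: ref 2 → FAULT (evict 6), frames=[7,3,2]
Step 12: ref 3 → HIT, frames=[7,3,2]
Step 13: ref 5 → FAULT (evict 7), frames=[5,3,2]
Total faults: 7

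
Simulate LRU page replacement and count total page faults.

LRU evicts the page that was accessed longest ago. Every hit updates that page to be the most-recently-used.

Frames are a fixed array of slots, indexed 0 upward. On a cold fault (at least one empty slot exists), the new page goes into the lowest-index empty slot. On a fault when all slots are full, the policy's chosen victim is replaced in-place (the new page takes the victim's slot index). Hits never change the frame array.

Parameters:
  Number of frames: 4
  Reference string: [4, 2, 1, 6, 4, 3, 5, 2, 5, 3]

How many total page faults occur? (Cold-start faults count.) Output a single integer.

Step 0: ref 4 → FAULT, frames=[4,-,-,-]
Step 1: ref 2 → FAULT, frames=[4,2,-,-]
Step 2: ref 1 → FAULT, frames=[4,2,1,-]
Step 3: ref 6 → FAULT, frames=[4,2,1,6]
Step 4: ref 4 → HIT, frames=[4,2,1,6]
Step 5: ref 3 → FAULT (evict 2), frames=[4,3,1,6]
Step 6: ref 5 → FAULT (evict 1), frames=[4,3,5,6]
Step 7: ref 2 → FAULT (evict 6), frames=[4,3,5,2]
Step 8: ref 5 → HIT, frames=[4,3,5,2]
Step 9: ref 3 → HIT, frames=[4,3,5,2]
Total faults: 7

Answer: 7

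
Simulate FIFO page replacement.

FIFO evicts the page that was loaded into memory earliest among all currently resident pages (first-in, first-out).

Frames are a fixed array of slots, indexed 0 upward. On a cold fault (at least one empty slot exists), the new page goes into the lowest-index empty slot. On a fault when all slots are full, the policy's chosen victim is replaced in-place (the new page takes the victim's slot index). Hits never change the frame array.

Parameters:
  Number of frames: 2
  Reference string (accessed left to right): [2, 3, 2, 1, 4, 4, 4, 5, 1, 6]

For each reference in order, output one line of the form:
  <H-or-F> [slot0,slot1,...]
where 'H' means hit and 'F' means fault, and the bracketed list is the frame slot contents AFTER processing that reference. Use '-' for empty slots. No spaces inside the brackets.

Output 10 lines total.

F [2,-]
F [2,3]
H [2,3]
F [1,3]
F [1,4]
H [1,4]
H [1,4]
F [5,4]
F [5,1]
F [6,1]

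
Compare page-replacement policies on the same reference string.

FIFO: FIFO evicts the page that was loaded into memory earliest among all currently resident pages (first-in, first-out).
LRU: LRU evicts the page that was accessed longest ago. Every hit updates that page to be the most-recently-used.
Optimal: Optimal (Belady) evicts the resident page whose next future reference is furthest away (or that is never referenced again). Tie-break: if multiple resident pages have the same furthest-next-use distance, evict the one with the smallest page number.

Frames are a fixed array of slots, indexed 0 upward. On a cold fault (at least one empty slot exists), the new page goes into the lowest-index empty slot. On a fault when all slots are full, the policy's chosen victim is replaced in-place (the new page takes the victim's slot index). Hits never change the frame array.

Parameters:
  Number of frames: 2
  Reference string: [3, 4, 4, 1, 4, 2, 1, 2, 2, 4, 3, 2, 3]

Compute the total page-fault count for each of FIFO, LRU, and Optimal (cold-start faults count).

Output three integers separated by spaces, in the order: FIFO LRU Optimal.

Answer: 7 8 6

Derivation:
--- FIFO ---
  step 0: ref 3 -> FAULT, frames=[3,-] (faults so far: 1)
  step 1: ref 4 -> FAULT, frames=[3,4] (faults so far: 2)
  step 2: ref 4 -> HIT, frames=[3,4] (faults so far: 2)
  step 3: ref 1 -> FAULT, evict 3, frames=[1,4] (faults so far: 3)
  step 4: ref 4 -> HIT, frames=[1,4] (faults so far: 3)
  step 5: ref 2 -> FAULT, evict 4, frames=[1,2] (faults so far: 4)
  step 6: ref 1 -> HIT, frames=[1,2] (faults so far: 4)
  step 7: ref 2 -> HIT, frames=[1,2] (faults so far: 4)
  step 8: ref 2 -> HIT, frames=[1,2] (faults so far: 4)
  step 9: ref 4 -> FAULT, evict 1, frames=[4,2] (faults so far: 5)
  step 10: ref 3 -> FAULT, evict 2, frames=[4,3] (faults so far: 6)
  step 11: ref 2 -> FAULT, evict 4, frames=[2,3] (faults so far: 7)
  step 12: ref 3 -> HIT, frames=[2,3] (faults so far: 7)
  FIFO total faults: 7
--- LRU ---
  step 0: ref 3 -> FAULT, frames=[3,-] (faults so far: 1)
  step 1: ref 4 -> FAULT, frames=[3,4] (faults so far: 2)
  step 2: ref 4 -> HIT, frames=[3,4] (faults so far: 2)
  step 3: ref 1 -> FAULT, evict 3, frames=[1,4] (faults so far: 3)
  step 4: ref 4 -> HIT, frames=[1,4] (faults so far: 3)
  step 5: ref 2 -> FAULT, evict 1, frames=[2,4] (faults so far: 4)
  step 6: ref 1 -> FAULT, evict 4, frames=[2,1] (faults so far: 5)
  step 7: ref 2 -> HIT, frames=[2,1] (faults so far: 5)
  step 8: ref 2 -> HIT, frames=[2,1] (faults so far: 5)
  step 9: ref 4 -> FAULT, evict 1, frames=[2,4] (faults so far: 6)
  step 10: ref 3 -> FAULT, evict 2, frames=[3,4] (faults so far: 7)
  step 11: ref 2 -> FAULT, evict 4, frames=[3,2] (faults so far: 8)
  step 12: ref 3 -> HIT, frames=[3,2] (faults so far: 8)
  LRU total faults: 8
--- Optimal ---
  step 0: ref 3 -> FAULT, frames=[3,-] (faults so far: 1)
  step 1: ref 4 -> FAULT, frames=[3,4] (faults so far: 2)
  step 2: ref 4 -> HIT, frames=[3,4] (faults so far: 2)
  step 3: ref 1 -> FAULT, evict 3, frames=[1,4] (faults so far: 3)
  step 4: ref 4 -> HIT, frames=[1,4] (faults so far: 3)
  step 5: ref 2 -> FAULT, evict 4, frames=[1,2] (faults so far: 4)
  step 6: ref 1 -> HIT, frames=[1,2] (faults so far: 4)
  step 7: ref 2 -> HIT, frames=[1,2] (faults so far: 4)
  step 8: ref 2 -> HIT, frames=[1,2] (faults so far: 4)
  step 9: ref 4 -> FAULT, evict 1, frames=[4,2] (faults so far: 5)
  step 10: ref 3 -> FAULT, evict 4, frames=[3,2] (faults so far: 6)
  step 11: ref 2 -> HIT, frames=[3,2] (faults so far: 6)
  step 12: ref 3 -> HIT, frames=[3,2] (faults so far: 6)
  Optimal total faults: 6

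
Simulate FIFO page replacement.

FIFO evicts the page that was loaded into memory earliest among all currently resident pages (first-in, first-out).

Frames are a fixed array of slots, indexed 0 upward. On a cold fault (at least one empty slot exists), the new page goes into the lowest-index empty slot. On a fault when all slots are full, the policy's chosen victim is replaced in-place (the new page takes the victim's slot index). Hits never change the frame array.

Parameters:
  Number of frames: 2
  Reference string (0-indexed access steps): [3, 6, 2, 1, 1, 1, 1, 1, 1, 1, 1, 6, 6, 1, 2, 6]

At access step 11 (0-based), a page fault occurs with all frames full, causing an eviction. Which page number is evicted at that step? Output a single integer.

Answer: 2

Derivation:
Step 0: ref 3 -> FAULT, frames=[3,-]
Step 1: ref 6 -> FAULT, frames=[3,6]
Step 2: ref 2 -> FAULT, evict 3, frames=[2,6]
Step 3: ref 1 -> FAULT, evict 6, frames=[2,1]
Step 4: ref 1 -> HIT, frames=[2,1]
Step 5: ref 1 -> HIT, frames=[2,1]
Step 6: ref 1 -> HIT, frames=[2,1]
Step 7: ref 1 -> HIT, frames=[2,1]
Step 8: ref 1 -> HIT, frames=[2,1]
Step 9: ref 1 -> HIT, frames=[2,1]
Step 10: ref 1 -> HIT, frames=[2,1]
Step 11: ref 6 -> FAULT, evict 2, frames=[6,1]
At step 11: evicted page 2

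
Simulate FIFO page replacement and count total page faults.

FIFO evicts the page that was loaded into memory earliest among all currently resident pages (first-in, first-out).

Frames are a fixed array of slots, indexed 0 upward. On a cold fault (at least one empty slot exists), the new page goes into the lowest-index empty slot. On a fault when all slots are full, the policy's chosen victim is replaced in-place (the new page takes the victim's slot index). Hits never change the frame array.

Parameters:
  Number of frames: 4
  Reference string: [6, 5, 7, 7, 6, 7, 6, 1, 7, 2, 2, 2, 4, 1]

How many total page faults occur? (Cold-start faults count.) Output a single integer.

Step 0: ref 6 → FAULT, frames=[6,-,-,-]
Step 1: ref 5 → FAULT, frames=[6,5,-,-]
Step 2: ref 7 → FAULT, frames=[6,5,7,-]
Step 3: ref 7 → HIT, frames=[6,5,7,-]
Step 4: ref 6 → HIT, frames=[6,5,7,-]
Step 5: ref 7 → HIT, frames=[6,5,7,-]
Step 6: ref 6 → HIT, frames=[6,5,7,-]
Step 7: ref 1 → FAULT, frames=[6,5,7,1]
Step 8: ref 7 → HIT, frames=[6,5,7,1]
Step 9: ref 2 → FAULT (evict 6), frames=[2,5,7,1]
Step 10: ref 2 → HIT, frames=[2,5,7,1]
Step 11: ref 2 → HIT, frames=[2,5,7,1]
Step 12: ref 4 → FAULT (evict 5), frames=[2,4,7,1]
Step 13: ref 1 → HIT, frames=[2,4,7,1]
Total faults: 6

Answer: 6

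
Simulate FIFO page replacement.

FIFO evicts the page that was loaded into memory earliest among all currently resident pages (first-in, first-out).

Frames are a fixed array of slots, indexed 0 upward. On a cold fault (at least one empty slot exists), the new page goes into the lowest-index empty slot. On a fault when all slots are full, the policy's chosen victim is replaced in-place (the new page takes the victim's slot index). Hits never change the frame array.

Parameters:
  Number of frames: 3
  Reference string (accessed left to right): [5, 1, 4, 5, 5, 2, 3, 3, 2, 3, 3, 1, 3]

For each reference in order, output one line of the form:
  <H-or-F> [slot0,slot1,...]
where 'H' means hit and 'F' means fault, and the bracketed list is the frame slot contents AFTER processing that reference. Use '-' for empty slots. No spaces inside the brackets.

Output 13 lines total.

F [5,-,-]
F [5,1,-]
F [5,1,4]
H [5,1,4]
H [5,1,4]
F [2,1,4]
F [2,3,4]
H [2,3,4]
H [2,3,4]
H [2,3,4]
H [2,3,4]
F [2,3,1]
H [2,3,1]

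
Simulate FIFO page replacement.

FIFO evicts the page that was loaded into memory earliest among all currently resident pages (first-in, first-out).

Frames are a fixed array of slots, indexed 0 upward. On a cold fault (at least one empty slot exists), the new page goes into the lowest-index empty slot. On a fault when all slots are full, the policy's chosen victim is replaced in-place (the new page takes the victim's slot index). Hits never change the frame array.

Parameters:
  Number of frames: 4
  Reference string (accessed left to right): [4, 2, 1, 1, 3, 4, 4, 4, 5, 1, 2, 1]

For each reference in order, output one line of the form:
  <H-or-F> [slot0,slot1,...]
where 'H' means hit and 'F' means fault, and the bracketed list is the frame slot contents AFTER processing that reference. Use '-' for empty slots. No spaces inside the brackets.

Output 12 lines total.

F [4,-,-,-]
F [4,2,-,-]
F [4,2,1,-]
H [4,2,1,-]
F [4,2,1,3]
H [4,2,1,3]
H [4,2,1,3]
H [4,2,1,3]
F [5,2,1,3]
H [5,2,1,3]
H [5,2,1,3]
H [5,2,1,3]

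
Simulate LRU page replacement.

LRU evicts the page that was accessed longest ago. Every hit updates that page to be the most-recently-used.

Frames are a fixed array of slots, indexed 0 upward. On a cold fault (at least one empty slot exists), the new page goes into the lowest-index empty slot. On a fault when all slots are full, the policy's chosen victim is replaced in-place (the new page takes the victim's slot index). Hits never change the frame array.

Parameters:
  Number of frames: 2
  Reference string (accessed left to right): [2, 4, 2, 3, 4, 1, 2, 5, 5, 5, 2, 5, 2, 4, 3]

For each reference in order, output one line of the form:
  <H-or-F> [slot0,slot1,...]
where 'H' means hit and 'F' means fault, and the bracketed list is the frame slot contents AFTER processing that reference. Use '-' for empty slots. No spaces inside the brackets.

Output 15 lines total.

F [2,-]
F [2,4]
H [2,4]
F [2,3]
F [4,3]
F [4,1]
F [2,1]
F [2,5]
H [2,5]
H [2,5]
H [2,5]
H [2,5]
H [2,5]
F [2,4]
F [3,4]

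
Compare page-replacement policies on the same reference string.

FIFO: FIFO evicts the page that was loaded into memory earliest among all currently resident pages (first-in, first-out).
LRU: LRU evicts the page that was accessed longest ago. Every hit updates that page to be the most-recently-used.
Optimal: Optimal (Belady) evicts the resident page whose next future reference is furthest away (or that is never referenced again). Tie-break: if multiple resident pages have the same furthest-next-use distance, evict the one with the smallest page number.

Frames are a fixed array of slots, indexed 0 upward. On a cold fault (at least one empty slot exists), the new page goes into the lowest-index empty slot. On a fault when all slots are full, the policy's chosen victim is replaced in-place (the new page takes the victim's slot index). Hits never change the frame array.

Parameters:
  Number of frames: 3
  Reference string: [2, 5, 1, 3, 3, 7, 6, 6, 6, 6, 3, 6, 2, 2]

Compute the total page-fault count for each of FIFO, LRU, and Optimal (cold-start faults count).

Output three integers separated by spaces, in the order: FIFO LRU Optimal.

Answer: 7 7 6

Derivation:
--- FIFO ---
  step 0: ref 2 -> FAULT, frames=[2,-,-] (faults so far: 1)
  step 1: ref 5 -> FAULT, frames=[2,5,-] (faults so far: 2)
  step 2: ref 1 -> FAULT, frames=[2,5,1] (faults so far: 3)
  step 3: ref 3 -> FAULT, evict 2, frames=[3,5,1] (faults so far: 4)
  step 4: ref 3 -> HIT, frames=[3,5,1] (faults so far: 4)
  step 5: ref 7 -> FAULT, evict 5, frames=[3,7,1] (faults so far: 5)
  step 6: ref 6 -> FAULT, evict 1, frames=[3,7,6] (faults so far: 6)
  step 7: ref 6 -> HIT, frames=[3,7,6] (faults so far: 6)
  step 8: ref 6 -> HIT, frames=[3,7,6] (faults so far: 6)
  step 9: ref 6 -> HIT, frames=[3,7,6] (faults so far: 6)
  step 10: ref 3 -> HIT, frames=[3,7,6] (faults so far: 6)
  step 11: ref 6 -> HIT, frames=[3,7,6] (faults so far: 6)
  step 12: ref 2 -> FAULT, evict 3, frames=[2,7,6] (faults so far: 7)
  step 13: ref 2 -> HIT, frames=[2,7,6] (faults so far: 7)
  FIFO total faults: 7
--- LRU ---
  step 0: ref 2 -> FAULT, frames=[2,-,-] (faults so far: 1)
  step 1: ref 5 -> FAULT, frames=[2,5,-] (faults so far: 2)
  step 2: ref 1 -> FAULT, frames=[2,5,1] (faults so far: 3)
  step 3: ref 3 -> FAULT, evict 2, frames=[3,5,1] (faults so far: 4)
  step 4: ref 3 -> HIT, frames=[3,5,1] (faults so far: 4)
  step 5: ref 7 -> FAULT, evict 5, frames=[3,7,1] (faults so far: 5)
  step 6: ref 6 -> FAULT, evict 1, frames=[3,7,6] (faults so far: 6)
  step 7: ref 6 -> HIT, frames=[3,7,6] (faults so far: 6)
  step 8: ref 6 -> HIT, frames=[3,7,6] (faults so far: 6)
  step 9: ref 6 -> HIT, frames=[3,7,6] (faults so far: 6)
  step 10: ref 3 -> HIT, frames=[3,7,6] (faults so far: 6)
  step 11: ref 6 -> HIT, frames=[3,7,6] (faults so far: 6)
  step 12: ref 2 -> FAULT, evict 7, frames=[3,2,6] (faults so far: 7)
  step 13: ref 2 -> HIT, frames=[3,2,6] (faults so far: 7)
  LRU total faults: 7
--- Optimal ---
  step 0: ref 2 -> FAULT, frames=[2,-,-] (faults so far: 1)
  step 1: ref 5 -> FAULT, frames=[2,5,-] (faults so far: 2)
  step 2: ref 1 -> FAULT, frames=[2,5,1] (faults so far: 3)
  step 3: ref 3 -> FAULT, evict 1, frames=[2,5,3] (faults so far: 4)
  step 4: ref 3 -> HIT, frames=[2,5,3] (faults so far: 4)
  step 5: ref 7 -> FAULT, evict 5, frames=[2,7,3] (faults so far: 5)
  step 6: ref 6 -> FAULT, evict 7, frames=[2,6,3] (faults so far: 6)
  step 7: ref 6 -> HIT, frames=[2,6,3] (faults so far: 6)
  step 8: ref 6 -> HIT, frames=[2,6,3] (faults so far: 6)
  step 9: ref 6 -> HIT, frames=[2,6,3] (faults so far: 6)
  step 10: ref 3 -> HIT, frames=[2,6,3] (faults so far: 6)
  step 11: ref 6 -> HIT, frames=[2,6,3] (faults so far: 6)
  step 12: ref 2 -> HIT, frames=[2,6,3] (faults so far: 6)
  step 13: ref 2 -> HIT, frames=[2,6,3] (faults so far: 6)
  Optimal total faults: 6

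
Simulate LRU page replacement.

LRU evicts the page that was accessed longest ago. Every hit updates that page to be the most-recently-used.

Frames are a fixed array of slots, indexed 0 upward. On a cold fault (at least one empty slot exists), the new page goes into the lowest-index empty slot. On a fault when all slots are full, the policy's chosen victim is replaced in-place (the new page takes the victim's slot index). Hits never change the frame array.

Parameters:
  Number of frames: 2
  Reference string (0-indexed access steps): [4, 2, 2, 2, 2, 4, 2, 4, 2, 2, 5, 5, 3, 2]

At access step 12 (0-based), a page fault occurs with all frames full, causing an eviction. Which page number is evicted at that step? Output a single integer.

Step 0: ref 4 -> FAULT, frames=[4,-]
Step 1: ref 2 -> FAULT, frames=[4,2]
Step 2: ref 2 -> HIT, frames=[4,2]
Step 3: ref 2 -> HIT, frames=[4,2]
Step 4: ref 2 -> HIT, frames=[4,2]
Step 5: ref 4 -> HIT, frames=[4,2]
Step 6: ref 2 -> HIT, frames=[4,2]
Step 7: ref 4 -> HIT, frames=[4,2]
Step 8: ref 2 -> HIT, frames=[4,2]
Step 9: ref 2 -> HIT, frames=[4,2]
Step 10: ref 5 -> FAULT, evict 4, frames=[5,2]
Step 11: ref 5 -> HIT, frames=[5,2]
Step 12: ref 3 -> FAULT, evict 2, frames=[5,3]
At step 12: evicted page 2

Answer: 2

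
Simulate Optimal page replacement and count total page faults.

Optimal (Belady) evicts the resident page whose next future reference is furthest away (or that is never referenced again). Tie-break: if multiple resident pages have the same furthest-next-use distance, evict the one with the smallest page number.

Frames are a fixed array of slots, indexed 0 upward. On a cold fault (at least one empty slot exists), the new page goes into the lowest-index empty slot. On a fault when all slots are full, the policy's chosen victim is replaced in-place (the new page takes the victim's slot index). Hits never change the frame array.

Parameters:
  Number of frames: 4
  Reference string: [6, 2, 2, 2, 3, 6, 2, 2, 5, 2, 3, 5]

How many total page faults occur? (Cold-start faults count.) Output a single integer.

Answer: 4

Derivation:
Step 0: ref 6 → FAULT, frames=[6,-,-,-]
Step 1: ref 2 → FAULT, frames=[6,2,-,-]
Step 2: ref 2 → HIT, frames=[6,2,-,-]
Step 3: ref 2 → HIT, frames=[6,2,-,-]
Step 4: ref 3 → FAULT, frames=[6,2,3,-]
Step 5: ref 6 → HIT, frames=[6,2,3,-]
Step 6: ref 2 → HIT, frames=[6,2,3,-]
Step 7: ref 2 → HIT, frames=[6,2,3,-]
Step 8: ref 5 → FAULT, frames=[6,2,3,5]
Step 9: ref 2 → HIT, frames=[6,2,3,5]
Step 10: ref 3 → HIT, frames=[6,2,3,5]
Step 11: ref 5 → HIT, frames=[6,2,3,5]
Total faults: 4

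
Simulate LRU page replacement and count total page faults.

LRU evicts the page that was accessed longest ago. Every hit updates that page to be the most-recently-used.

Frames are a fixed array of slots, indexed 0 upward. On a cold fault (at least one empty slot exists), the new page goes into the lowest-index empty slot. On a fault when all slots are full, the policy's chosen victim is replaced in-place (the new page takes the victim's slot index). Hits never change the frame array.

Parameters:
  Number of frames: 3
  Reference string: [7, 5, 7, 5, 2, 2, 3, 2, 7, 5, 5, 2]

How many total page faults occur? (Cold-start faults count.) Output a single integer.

Step 0: ref 7 → FAULT, frames=[7,-,-]
Step 1: ref 5 → FAULT, frames=[7,5,-]
Step 2: ref 7 → HIT, frames=[7,5,-]
Step 3: ref 5 → HIT, frames=[7,5,-]
Step 4: ref 2 → FAULT, frames=[7,5,2]
Step 5: ref 2 → HIT, frames=[7,5,2]
Step 6: ref 3 → FAULT (evict 7), frames=[3,5,2]
Step 7: ref 2 → HIT, frames=[3,5,2]
Step 8: ref 7 → FAULT (evict 5), frames=[3,7,2]
Step 9: ref 5 → FAULT (evict 3), frames=[5,7,2]
Step 10: ref 5 → HIT, frames=[5,7,2]
Step 11: ref 2 → HIT, frames=[5,7,2]
Total faults: 6

Answer: 6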